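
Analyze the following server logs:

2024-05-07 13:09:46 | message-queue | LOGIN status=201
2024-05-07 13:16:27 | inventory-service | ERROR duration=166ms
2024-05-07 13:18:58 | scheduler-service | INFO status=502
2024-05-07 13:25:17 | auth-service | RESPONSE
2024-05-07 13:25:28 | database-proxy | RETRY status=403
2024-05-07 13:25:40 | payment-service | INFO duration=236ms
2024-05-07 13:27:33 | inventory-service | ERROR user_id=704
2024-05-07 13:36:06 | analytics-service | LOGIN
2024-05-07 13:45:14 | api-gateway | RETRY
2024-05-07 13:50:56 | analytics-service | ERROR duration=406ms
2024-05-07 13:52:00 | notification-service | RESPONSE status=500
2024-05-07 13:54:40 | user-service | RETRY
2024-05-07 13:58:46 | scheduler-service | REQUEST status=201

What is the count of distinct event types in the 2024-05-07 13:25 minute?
3

To count unique event types:

1. Filter events in the minute starting at 2024-05-07 13:25
2. Extract event types from matching entries
3. Count unique types: 3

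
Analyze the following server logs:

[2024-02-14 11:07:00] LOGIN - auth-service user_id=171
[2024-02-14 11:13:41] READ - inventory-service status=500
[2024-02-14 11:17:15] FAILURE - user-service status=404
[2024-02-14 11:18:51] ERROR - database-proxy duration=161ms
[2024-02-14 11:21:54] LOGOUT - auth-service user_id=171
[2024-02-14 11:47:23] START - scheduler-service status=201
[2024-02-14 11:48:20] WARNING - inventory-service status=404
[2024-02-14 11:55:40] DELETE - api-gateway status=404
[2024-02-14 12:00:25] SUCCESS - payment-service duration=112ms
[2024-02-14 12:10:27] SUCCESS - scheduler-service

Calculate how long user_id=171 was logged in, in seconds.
894

To calculate session duration:

1. Find LOGIN event for user_id=171: 2024-02-14 11:07:00
2. Find LOGOUT event for user_id=171: 2024-02-14 11:21:54
3. Session duration: 2024-02-14 11:21:54 - 2024-02-14 11:07:00 = 894 seconds (14 minutes)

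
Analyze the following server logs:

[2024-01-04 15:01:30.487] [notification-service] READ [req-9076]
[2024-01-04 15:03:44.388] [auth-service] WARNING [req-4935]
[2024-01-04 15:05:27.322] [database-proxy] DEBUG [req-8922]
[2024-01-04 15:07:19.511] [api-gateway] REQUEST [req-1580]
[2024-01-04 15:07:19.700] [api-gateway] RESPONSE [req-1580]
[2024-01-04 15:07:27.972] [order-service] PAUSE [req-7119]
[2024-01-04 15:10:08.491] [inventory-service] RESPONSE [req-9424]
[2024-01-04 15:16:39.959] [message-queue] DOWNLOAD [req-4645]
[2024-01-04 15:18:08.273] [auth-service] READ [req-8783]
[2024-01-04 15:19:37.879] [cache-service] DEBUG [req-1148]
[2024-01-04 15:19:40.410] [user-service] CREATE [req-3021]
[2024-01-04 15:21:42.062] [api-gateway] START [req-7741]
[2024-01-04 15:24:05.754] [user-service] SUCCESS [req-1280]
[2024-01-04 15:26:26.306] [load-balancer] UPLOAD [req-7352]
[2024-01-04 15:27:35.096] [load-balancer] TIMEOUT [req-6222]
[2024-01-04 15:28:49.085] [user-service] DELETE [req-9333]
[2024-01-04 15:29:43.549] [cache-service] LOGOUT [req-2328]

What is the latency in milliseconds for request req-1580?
189

To calculate latency:

1. Find REQUEST with id req-1580: 2024-01-04 15:07:19.511
2. Find RESPONSE with id req-1580: 2024-01-04 15:07:19.700
3. Latency: 2024-01-04 15:07:19.700 - 2024-01-04 15:07:19.511 = 189ms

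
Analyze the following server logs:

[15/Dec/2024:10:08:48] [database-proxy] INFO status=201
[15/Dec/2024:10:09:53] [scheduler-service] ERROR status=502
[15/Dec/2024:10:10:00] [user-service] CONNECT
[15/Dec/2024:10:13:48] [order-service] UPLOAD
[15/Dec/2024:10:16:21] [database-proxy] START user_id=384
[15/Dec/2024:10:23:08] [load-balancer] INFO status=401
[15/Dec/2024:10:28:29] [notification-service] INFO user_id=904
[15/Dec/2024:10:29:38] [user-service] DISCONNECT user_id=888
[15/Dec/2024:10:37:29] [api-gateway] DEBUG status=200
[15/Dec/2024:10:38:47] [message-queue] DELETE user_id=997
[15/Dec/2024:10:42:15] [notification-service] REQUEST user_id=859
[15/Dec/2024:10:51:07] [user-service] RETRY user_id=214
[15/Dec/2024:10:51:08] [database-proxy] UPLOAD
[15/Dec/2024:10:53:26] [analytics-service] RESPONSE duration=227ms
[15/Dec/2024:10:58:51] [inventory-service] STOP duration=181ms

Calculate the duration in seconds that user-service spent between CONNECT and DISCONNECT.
1178

To calculate state duration:

1. Find CONNECT event for user-service: 15/Dec/2024:10:10:00
2. Find DISCONNECT event for user-service: 15/Dec/2024:10:29:38
3. Calculate duration: 15/Dec/2024:10:29:38 - 15/Dec/2024:10:10:00 = 1178 seconds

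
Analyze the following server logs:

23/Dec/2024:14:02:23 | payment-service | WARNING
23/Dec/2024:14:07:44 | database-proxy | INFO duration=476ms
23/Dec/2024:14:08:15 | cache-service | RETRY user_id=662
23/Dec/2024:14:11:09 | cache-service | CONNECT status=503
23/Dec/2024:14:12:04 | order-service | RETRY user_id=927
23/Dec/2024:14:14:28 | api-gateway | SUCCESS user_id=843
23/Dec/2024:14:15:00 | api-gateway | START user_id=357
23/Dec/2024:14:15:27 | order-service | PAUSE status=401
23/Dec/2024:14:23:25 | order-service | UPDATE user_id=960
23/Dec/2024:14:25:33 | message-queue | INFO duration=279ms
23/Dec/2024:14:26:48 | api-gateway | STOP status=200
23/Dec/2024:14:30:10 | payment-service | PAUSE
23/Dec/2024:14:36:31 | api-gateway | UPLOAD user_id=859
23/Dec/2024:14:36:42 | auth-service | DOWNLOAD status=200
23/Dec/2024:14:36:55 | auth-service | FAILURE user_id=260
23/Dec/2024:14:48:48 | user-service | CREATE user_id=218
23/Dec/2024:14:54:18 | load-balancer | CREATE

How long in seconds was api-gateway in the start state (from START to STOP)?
708

To calculate state duration:

1. Find START event for api-gateway: 23/Dec/2024:14:15:00
2. Find STOP event for api-gateway: 23/Dec/2024:14:26:48
3. Calculate duration: 23/Dec/2024:14:26:48 - 23/Dec/2024:14:15:00 = 708 seconds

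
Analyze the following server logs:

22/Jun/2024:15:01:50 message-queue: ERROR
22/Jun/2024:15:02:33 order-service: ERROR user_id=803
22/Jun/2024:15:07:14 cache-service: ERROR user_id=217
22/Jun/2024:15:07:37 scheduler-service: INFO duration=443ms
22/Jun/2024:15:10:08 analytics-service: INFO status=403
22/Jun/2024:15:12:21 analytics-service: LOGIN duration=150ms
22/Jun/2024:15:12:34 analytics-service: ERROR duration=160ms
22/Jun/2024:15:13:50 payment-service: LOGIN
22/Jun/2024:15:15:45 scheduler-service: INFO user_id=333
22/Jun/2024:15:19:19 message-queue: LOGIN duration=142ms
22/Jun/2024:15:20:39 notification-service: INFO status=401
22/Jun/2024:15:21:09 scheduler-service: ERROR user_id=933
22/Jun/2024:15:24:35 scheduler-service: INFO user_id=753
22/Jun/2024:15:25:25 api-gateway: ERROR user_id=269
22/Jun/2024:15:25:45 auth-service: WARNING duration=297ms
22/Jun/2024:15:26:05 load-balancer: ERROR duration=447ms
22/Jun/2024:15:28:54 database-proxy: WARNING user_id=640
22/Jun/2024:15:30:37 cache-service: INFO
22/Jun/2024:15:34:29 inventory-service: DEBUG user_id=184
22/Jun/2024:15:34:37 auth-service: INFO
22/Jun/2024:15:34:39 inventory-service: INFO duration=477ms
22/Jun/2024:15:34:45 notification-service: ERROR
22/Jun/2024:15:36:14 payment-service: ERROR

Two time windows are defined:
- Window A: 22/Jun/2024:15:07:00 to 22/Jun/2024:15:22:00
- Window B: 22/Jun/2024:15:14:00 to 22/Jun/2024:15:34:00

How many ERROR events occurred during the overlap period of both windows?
1

To find overlap events:

1. Window A: 22/Jun/2024:15:07:00 to 22/Jun/2024:15:22:00
2. Window B: 22/Jun/2024:15:14:00 to 22/Jun/2024:15:34:00
3. Overlap period: 22/Jun/2024:15:14:00 to 22/Jun/2024:15:22:00
4. Count ERROR events in overlap: 1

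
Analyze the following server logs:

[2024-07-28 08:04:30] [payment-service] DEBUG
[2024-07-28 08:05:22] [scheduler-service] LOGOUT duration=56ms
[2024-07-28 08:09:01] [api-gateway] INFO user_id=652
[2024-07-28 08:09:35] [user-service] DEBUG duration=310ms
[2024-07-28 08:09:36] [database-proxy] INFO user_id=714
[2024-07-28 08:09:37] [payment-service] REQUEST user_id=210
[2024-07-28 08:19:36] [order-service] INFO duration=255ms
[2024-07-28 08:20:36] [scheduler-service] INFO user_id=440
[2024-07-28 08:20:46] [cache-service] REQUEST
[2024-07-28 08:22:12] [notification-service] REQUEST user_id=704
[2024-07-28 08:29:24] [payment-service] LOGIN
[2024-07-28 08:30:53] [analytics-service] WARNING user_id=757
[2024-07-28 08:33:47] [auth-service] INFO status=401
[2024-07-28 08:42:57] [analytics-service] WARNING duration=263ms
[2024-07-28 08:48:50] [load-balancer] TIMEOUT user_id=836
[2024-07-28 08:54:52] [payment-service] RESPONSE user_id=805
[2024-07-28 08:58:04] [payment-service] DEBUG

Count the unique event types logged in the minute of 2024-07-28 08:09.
3

To count unique event types:

1. Filter events in the minute starting at 2024-07-28 08:09
2. Extract event types from matching entries
3. Count unique types: 3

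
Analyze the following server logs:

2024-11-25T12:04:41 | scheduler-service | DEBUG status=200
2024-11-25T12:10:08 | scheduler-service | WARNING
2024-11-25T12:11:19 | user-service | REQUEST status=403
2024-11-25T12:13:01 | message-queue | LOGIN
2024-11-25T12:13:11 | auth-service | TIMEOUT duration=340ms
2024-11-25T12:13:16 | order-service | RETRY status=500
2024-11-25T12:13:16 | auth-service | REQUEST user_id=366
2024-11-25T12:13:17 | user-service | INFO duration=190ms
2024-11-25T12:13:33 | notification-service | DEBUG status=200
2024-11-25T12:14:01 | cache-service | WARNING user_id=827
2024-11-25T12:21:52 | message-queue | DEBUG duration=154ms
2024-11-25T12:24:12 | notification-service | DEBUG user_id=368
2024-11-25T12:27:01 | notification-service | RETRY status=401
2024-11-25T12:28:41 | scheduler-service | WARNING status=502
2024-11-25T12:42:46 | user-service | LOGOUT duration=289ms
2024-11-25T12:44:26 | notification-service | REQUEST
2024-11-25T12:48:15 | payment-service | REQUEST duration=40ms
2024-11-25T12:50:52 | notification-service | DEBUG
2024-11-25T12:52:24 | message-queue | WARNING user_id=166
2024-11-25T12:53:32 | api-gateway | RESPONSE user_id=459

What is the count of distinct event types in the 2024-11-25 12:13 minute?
6

To count unique event types:

1. Filter events in the minute starting at 2024-11-25 12:13
2. Extract event types from matching entries
3. Count unique types: 6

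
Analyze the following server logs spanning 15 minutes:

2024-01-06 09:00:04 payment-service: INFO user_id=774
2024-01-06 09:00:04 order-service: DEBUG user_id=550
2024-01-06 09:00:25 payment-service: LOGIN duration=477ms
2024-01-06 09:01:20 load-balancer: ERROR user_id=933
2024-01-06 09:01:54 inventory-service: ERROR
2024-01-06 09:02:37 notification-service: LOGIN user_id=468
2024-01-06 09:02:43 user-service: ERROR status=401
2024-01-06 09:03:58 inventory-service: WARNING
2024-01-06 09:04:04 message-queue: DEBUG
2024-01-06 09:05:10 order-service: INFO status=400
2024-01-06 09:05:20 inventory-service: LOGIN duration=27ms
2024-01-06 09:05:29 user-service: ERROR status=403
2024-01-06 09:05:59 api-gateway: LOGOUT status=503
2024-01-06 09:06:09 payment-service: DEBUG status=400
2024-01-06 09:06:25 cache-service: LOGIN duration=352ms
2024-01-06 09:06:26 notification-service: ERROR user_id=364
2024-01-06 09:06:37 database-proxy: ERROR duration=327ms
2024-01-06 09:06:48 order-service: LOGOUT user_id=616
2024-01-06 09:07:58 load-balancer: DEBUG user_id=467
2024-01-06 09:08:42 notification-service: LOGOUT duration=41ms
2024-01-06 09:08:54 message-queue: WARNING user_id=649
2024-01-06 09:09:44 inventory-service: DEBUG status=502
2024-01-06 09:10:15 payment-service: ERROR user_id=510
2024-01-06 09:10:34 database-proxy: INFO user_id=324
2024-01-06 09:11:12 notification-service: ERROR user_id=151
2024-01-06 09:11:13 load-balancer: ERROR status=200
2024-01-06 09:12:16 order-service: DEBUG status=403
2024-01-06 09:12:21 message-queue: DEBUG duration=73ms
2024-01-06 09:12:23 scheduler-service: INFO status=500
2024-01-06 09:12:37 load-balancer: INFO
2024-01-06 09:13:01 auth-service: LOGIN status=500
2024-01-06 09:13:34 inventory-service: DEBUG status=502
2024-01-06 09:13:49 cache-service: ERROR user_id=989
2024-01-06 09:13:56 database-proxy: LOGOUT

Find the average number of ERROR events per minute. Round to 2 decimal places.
0.67

To calculate the rate:

1. Count total ERROR events: 10
2. Total time period: 15 minutes
3. Rate = 10 / 15 = 0.67 events per minute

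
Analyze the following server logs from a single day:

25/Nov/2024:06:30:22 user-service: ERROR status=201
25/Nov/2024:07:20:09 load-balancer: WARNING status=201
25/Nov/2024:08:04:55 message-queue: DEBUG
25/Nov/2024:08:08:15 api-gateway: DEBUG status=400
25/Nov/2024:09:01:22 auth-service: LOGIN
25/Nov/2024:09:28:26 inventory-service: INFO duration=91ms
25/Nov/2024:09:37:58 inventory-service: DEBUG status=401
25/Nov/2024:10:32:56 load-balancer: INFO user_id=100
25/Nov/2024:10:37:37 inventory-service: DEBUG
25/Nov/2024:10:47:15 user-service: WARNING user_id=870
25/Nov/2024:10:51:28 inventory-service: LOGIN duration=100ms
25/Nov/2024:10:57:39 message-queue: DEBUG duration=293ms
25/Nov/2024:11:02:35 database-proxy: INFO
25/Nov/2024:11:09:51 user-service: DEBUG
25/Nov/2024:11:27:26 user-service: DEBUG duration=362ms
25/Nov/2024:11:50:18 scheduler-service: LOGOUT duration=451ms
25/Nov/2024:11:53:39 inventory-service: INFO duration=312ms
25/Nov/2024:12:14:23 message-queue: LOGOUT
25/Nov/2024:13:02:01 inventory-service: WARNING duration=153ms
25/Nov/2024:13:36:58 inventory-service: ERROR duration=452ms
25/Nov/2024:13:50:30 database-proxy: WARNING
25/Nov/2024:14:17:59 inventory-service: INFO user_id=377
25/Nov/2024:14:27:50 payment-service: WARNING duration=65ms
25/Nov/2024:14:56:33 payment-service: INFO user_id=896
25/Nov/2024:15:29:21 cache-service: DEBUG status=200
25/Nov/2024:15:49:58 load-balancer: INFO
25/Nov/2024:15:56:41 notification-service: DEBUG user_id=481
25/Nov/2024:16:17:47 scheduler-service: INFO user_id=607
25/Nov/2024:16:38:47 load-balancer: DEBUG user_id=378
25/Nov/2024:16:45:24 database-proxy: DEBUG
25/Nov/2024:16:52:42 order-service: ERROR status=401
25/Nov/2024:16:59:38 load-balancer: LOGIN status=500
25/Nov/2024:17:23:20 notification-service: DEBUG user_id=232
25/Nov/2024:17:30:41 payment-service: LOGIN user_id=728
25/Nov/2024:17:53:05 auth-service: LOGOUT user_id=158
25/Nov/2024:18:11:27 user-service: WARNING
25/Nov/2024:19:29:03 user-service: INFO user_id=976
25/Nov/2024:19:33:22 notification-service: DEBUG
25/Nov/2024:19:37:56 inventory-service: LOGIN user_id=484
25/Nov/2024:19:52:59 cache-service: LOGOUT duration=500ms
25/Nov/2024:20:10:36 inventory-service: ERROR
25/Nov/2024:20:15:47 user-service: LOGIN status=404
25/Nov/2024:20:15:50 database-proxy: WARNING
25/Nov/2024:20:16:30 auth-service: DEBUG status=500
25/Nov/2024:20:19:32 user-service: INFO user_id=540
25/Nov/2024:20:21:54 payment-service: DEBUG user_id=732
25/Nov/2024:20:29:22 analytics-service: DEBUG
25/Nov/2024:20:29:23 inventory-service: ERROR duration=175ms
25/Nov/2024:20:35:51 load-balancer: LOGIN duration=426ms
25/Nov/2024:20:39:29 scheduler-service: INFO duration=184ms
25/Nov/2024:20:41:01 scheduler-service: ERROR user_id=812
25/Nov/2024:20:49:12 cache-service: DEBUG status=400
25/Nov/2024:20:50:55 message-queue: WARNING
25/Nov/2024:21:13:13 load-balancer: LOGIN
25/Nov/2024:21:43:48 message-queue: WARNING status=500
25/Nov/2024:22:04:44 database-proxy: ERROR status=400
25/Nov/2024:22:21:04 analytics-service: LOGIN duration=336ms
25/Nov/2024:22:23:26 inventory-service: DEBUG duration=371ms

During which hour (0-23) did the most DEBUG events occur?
20

To find the peak hour:

1. Group all DEBUG events by hour
2. Count events in each hour
3. Find hour with maximum count
4. Peak hour: 20 (with 4 events)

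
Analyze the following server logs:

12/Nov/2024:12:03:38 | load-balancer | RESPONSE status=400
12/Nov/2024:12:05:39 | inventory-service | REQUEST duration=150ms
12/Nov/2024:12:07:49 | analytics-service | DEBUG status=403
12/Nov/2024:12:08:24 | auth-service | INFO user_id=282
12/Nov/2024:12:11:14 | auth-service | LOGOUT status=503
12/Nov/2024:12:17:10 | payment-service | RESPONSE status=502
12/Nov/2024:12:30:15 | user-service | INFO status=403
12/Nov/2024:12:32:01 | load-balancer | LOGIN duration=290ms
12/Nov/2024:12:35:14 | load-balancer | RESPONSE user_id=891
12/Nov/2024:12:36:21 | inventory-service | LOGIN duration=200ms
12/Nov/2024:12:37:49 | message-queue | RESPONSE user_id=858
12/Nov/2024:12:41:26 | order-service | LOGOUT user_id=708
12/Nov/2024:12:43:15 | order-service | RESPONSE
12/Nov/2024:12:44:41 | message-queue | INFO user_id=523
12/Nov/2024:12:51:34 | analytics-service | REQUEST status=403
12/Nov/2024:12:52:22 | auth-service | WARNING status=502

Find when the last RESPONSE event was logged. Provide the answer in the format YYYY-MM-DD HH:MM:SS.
2024-11-12 12:43:15

To find the last event:

1. Filter for all RESPONSE events
2. Sort by timestamp
3. Select the last one
4. Timestamp: 2024-11-12 12:43:15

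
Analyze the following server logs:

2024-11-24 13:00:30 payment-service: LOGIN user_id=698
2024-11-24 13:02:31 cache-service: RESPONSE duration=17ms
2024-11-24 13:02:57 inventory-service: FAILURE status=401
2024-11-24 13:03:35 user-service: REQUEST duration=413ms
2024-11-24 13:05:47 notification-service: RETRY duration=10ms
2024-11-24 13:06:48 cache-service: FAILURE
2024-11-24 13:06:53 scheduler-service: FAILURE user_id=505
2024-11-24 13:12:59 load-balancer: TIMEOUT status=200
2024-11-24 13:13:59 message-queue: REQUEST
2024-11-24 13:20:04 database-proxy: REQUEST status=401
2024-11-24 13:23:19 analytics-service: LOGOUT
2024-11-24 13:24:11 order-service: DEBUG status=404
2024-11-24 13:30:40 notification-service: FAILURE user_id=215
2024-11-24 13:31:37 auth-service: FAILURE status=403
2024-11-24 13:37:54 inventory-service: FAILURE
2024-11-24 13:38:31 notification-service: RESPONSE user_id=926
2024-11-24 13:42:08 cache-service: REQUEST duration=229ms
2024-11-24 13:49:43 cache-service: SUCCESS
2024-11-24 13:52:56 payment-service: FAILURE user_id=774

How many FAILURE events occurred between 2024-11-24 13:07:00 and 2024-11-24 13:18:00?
0

To count events in the time window:

1. Window boundaries: 2024-11-24 13:07:00 to 2024-11-24 13:18:00
2. Filter for FAILURE events within this window
3. Count matching events: 0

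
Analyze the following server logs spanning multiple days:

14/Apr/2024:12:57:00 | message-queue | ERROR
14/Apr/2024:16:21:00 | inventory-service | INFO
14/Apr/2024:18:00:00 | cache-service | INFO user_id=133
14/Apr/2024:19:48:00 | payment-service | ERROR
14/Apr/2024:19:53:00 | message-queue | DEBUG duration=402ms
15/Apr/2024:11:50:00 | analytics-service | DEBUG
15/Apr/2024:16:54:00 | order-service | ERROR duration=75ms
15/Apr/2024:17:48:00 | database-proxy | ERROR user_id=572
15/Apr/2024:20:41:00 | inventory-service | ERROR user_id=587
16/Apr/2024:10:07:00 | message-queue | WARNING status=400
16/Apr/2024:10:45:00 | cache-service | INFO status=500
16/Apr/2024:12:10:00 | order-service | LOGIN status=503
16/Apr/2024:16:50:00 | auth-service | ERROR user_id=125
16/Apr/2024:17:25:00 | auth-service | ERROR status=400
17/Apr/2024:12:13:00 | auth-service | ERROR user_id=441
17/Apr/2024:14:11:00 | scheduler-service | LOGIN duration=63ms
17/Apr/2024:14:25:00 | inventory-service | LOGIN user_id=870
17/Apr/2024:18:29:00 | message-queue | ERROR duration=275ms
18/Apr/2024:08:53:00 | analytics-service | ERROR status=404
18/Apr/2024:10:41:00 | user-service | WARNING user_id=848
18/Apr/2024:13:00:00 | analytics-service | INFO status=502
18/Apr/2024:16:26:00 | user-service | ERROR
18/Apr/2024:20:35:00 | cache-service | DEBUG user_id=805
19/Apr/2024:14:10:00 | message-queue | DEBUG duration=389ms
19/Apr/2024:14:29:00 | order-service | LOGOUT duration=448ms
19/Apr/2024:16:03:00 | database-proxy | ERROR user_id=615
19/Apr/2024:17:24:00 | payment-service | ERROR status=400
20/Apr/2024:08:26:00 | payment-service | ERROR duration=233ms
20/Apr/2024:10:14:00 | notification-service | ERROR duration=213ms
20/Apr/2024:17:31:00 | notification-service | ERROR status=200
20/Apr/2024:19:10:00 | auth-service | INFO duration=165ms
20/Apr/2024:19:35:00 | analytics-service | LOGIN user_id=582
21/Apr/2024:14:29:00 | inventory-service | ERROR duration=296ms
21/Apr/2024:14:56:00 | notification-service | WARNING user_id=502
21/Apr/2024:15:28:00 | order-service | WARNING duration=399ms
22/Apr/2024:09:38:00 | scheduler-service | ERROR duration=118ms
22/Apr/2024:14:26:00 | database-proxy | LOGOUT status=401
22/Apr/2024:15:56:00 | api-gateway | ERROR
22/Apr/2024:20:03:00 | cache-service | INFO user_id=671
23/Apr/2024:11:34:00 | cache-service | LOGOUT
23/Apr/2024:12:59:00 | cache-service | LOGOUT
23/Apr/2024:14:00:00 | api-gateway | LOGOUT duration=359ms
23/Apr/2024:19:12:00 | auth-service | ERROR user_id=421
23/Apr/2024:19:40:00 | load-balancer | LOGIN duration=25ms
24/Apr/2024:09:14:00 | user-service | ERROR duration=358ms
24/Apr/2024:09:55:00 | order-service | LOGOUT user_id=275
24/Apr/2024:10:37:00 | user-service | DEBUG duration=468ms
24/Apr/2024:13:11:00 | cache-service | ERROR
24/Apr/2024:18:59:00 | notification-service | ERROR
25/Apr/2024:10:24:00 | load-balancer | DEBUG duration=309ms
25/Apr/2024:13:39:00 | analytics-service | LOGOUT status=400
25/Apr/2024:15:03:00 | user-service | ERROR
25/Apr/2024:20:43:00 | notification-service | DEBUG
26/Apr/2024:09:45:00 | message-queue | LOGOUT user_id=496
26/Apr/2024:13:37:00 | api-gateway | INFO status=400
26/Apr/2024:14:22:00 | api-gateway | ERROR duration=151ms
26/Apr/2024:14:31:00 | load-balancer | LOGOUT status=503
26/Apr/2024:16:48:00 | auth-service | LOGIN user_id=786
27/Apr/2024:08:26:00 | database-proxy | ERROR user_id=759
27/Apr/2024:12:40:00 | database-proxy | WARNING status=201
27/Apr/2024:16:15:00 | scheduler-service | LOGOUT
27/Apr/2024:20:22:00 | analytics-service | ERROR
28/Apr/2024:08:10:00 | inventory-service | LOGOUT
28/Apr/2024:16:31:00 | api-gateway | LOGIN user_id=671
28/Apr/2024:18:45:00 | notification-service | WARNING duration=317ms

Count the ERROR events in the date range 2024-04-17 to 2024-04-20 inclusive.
9

To filter by date range:

1. Date range: 2024-04-17 through 2024-04-20, both dates inclusive
2. Filter for ERROR events whose date falls in this range
3. Count matching events: 9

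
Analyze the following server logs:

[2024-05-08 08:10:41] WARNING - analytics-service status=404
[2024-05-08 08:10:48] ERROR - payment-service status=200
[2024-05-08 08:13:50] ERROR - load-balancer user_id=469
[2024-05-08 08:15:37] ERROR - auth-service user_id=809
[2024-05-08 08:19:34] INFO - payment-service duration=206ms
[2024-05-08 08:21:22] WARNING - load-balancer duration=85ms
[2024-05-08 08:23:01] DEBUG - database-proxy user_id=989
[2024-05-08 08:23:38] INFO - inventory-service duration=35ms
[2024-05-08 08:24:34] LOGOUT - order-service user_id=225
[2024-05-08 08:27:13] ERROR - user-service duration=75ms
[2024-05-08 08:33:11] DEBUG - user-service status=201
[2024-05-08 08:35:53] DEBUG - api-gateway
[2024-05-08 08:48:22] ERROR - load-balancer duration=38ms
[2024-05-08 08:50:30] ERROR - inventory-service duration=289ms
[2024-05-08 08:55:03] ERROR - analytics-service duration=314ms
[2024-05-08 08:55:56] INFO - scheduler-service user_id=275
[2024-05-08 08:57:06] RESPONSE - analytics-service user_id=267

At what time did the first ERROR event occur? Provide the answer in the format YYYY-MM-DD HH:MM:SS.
2024-05-08 08:10:48

To find the first event:

1. Filter for all ERROR events
2. Sort by timestamp
3. Select the first one
4. Timestamp: 2024-05-08 08:10:48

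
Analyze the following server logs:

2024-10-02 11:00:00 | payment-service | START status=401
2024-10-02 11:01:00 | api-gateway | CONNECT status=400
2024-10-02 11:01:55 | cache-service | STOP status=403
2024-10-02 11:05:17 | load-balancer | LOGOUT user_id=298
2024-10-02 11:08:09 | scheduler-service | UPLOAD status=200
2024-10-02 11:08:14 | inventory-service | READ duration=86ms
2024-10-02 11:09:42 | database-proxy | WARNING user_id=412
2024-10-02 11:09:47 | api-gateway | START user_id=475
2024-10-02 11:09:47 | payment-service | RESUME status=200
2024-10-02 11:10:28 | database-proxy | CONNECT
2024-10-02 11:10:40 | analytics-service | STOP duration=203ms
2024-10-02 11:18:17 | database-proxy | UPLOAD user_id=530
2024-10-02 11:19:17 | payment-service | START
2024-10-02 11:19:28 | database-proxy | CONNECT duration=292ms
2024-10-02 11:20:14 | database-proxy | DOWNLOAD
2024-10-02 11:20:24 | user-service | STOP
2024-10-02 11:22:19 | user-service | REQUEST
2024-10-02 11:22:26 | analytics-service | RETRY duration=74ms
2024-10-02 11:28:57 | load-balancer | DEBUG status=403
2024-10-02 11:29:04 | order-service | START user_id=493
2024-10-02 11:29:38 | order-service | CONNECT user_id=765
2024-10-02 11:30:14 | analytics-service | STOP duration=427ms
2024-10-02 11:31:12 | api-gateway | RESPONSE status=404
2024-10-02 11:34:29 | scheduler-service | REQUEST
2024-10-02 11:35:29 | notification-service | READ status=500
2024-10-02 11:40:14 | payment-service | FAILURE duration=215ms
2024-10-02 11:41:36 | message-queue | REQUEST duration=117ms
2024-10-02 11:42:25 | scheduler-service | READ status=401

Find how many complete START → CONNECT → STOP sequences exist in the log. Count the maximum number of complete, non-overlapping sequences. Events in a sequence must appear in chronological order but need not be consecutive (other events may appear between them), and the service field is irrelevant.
4

To count sequences:

1. Look for pattern: START → CONNECT → STOP
2. Greedily scan the log in chronological order, matching each sequence element in turn (ignoring service)
3. Each time the full pattern completes, increment the count and restart matching from the next event
4. Complete non-overlapping sequences found: 4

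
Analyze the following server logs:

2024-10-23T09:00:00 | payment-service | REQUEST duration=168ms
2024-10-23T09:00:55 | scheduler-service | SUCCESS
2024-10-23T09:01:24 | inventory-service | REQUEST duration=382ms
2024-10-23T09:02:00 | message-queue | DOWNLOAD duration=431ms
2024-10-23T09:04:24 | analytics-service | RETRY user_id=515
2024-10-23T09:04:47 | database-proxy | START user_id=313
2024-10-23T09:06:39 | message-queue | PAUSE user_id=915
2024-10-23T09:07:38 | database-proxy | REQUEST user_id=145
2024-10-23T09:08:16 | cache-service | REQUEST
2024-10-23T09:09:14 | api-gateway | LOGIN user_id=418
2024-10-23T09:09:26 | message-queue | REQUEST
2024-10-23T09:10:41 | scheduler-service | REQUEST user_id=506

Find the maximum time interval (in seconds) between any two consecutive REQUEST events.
374

To find the longest gap:

1. Extract all REQUEST events in chronological order
2. Calculate time differences between consecutive events
3. Find the maximum difference
4. Longest gap: 374 seconds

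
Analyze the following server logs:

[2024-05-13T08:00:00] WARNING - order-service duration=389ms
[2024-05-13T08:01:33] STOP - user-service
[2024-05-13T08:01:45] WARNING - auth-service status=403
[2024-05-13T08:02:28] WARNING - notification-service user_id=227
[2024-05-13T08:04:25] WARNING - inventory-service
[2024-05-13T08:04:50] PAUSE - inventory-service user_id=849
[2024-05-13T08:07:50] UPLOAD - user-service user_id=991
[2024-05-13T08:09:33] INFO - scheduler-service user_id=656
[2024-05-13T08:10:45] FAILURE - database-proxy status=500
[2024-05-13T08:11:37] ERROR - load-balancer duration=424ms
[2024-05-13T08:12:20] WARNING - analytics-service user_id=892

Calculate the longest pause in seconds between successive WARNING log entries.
475

To find the longest gap:

1. Extract all WARNING events in chronological order
2. Calculate time differences between consecutive events
3. Find the maximum difference
4. Longest gap: 475 seconds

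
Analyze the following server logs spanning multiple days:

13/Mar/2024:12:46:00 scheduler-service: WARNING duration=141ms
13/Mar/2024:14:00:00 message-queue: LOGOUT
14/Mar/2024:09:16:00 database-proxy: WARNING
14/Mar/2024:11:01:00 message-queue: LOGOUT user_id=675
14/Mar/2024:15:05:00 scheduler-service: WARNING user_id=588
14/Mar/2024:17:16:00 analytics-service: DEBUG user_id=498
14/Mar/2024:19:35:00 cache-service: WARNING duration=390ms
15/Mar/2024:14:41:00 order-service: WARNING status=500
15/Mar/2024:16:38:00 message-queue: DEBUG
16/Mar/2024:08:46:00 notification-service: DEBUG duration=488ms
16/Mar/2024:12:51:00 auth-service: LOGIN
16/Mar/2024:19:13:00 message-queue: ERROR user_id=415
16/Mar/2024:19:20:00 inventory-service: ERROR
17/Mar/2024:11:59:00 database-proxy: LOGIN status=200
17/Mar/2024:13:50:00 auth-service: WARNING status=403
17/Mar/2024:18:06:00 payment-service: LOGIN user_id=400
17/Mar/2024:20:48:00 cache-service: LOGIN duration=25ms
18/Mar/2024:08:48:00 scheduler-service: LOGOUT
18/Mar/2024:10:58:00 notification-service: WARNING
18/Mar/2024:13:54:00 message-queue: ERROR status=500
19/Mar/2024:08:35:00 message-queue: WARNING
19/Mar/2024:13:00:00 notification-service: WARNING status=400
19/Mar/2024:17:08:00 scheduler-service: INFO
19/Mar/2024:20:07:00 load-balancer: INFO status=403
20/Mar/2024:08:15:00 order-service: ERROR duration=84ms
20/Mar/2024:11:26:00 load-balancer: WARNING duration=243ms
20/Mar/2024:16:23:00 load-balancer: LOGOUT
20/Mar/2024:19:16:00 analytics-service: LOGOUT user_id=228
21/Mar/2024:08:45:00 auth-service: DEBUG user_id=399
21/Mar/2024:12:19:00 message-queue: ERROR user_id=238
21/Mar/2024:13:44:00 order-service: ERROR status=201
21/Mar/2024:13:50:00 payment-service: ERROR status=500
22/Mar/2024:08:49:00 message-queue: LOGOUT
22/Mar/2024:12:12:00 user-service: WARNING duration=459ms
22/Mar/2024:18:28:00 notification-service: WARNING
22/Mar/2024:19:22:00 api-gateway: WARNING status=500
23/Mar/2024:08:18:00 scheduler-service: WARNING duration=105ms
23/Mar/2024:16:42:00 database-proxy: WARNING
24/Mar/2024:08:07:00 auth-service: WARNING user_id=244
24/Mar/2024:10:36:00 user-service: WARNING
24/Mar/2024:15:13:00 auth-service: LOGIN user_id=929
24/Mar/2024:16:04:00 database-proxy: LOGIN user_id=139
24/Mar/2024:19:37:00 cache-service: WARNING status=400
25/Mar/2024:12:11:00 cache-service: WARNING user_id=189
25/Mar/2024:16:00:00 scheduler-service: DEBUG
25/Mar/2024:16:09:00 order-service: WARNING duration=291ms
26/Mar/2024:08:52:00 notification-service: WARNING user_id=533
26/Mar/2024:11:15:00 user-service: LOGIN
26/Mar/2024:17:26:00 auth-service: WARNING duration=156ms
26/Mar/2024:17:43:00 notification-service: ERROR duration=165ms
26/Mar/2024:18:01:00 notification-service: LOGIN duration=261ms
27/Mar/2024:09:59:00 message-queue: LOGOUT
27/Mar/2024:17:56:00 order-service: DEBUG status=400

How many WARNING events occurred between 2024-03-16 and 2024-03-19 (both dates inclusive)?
4

To filter by date range:

1. Date range: 2024-03-16 through 2024-03-19, both dates inclusive
2. Filter for WARNING events whose date falls in this range
3. Count matching events: 4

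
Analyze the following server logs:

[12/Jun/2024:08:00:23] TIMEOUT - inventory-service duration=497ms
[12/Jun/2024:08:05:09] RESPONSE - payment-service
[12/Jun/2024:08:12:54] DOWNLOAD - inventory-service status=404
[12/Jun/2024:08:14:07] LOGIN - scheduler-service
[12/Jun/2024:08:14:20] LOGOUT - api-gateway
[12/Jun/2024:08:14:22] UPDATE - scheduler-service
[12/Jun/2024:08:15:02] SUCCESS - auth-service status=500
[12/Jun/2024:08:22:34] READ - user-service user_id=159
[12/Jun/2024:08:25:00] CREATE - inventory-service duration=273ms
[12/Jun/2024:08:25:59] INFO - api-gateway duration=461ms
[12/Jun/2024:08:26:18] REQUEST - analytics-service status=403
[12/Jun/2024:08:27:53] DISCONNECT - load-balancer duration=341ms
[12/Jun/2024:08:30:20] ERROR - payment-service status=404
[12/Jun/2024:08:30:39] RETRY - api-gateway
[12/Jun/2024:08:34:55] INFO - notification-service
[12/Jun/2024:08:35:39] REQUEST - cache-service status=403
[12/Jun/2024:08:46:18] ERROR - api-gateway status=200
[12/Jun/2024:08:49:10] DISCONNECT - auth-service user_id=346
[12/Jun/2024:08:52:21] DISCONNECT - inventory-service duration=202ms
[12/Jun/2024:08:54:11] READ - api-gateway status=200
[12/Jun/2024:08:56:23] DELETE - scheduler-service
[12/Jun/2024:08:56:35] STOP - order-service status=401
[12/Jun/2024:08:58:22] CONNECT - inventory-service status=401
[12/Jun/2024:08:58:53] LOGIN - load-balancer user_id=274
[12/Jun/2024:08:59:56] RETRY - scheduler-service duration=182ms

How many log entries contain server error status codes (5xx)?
1

To find matching entries:

1. Pattern to match: server error status codes (5xx)
2. Scan each log entry for the pattern
3. Count matches: 1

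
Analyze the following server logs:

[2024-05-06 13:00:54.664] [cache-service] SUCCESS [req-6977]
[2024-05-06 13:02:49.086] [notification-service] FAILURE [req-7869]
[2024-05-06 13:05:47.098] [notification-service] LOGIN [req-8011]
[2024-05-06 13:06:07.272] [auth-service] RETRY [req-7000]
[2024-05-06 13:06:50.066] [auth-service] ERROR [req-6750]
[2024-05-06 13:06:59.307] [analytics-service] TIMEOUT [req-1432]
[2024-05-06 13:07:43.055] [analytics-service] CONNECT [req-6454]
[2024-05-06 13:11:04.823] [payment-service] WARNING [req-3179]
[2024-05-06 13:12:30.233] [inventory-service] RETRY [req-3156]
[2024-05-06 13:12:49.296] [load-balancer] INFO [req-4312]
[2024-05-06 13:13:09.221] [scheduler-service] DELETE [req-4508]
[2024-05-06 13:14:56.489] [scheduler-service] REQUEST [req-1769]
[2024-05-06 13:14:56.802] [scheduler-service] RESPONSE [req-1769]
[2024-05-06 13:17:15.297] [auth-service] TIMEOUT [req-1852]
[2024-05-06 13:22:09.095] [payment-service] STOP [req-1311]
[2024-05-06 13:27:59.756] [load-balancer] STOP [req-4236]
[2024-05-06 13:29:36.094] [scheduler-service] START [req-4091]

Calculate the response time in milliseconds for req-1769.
313

To calculate latency:

1. Find REQUEST with id req-1769: 2024-05-06 13:14:56.489
2. Find RESPONSE with id req-1769: 2024-05-06 13:14:56.802
3. Latency: 2024-05-06 13:14:56.802 - 2024-05-06 13:14:56.489 = 313ms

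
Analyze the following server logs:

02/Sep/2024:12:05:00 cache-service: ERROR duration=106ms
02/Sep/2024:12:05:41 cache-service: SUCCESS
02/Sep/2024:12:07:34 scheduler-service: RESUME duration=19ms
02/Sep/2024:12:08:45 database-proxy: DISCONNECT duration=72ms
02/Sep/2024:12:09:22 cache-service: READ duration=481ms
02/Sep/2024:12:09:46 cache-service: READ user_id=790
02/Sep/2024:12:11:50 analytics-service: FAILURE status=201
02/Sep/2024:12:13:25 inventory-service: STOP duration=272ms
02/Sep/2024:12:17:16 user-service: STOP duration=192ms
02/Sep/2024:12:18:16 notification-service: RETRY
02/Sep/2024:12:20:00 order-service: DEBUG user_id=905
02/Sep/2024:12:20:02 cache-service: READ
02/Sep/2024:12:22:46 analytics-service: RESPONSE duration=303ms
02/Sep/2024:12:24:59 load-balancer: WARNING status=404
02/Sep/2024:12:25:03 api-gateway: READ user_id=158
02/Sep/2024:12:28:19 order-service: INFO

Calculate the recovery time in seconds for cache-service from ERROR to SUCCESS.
41

To calculate recovery time:

1. Find ERROR event for cache-service: 02/Sep/2024:12:05:00
2. Find next SUCCESS event for cache-service: 02/Sep/2024:12:05:41
3. Recovery time: 02/Sep/2024:12:05:41 - 02/Sep/2024:12:05:00 = 41 seconds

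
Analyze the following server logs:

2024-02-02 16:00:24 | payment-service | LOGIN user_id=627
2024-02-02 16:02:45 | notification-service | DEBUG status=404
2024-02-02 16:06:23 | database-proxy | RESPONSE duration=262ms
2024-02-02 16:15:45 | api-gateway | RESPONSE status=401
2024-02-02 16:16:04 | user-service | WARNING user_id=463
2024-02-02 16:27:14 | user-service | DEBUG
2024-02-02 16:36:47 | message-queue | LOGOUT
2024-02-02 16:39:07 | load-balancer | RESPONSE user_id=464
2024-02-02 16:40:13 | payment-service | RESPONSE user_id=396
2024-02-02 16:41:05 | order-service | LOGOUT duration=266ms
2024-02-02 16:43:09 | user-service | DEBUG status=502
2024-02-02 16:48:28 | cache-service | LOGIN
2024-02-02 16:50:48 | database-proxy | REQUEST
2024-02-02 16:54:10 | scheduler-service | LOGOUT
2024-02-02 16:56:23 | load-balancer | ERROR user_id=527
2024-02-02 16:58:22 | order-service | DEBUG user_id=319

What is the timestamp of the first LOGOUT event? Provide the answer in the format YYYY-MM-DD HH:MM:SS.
2024-02-02 16:36:47

To find the first event:

1. Filter for all LOGOUT events
2. Sort by timestamp
3. Select the first one
4. Timestamp: 2024-02-02 16:36:47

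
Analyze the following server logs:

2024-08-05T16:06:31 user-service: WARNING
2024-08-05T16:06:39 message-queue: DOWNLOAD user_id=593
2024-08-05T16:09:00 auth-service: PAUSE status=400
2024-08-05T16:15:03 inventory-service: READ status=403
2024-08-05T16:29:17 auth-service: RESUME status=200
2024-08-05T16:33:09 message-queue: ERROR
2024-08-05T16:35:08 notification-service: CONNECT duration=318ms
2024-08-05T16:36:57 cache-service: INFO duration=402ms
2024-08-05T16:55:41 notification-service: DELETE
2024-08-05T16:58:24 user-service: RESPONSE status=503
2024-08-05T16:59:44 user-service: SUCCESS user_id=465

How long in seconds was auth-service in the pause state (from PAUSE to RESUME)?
1217

To calculate state duration:

1. Find PAUSE event for auth-service: 2024-08-05T16:09:00
2. Find RESUME event for auth-service: 2024-08-05T16:29:17
3. Calculate duration: 2024-08-05T16:29:17 - 2024-08-05T16:09:00 = 1217 seconds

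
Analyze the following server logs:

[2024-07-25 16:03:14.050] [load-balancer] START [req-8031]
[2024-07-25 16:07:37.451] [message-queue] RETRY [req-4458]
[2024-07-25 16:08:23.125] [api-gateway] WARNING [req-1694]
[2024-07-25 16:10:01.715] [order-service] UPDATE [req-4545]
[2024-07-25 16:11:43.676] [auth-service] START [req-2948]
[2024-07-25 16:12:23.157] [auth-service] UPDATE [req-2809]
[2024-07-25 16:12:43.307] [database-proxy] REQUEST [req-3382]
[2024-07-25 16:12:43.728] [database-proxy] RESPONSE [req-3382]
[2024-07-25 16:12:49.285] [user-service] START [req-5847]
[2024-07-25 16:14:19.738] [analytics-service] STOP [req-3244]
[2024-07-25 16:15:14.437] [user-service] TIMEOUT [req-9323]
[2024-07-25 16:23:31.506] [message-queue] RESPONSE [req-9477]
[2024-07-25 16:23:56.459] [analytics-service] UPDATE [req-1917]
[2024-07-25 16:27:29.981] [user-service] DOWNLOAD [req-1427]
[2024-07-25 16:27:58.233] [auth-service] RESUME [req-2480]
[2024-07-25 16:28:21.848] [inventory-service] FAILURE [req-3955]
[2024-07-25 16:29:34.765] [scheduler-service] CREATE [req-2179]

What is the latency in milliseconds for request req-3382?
421

To calculate latency:

1. Find REQUEST with id req-3382: 2024-07-25 16:12:43.307
2. Find RESPONSE with id req-3382: 2024-07-25 16:12:43.728
3. Latency: 2024-07-25 16:12:43.728 - 2024-07-25 16:12:43.307 = 421ms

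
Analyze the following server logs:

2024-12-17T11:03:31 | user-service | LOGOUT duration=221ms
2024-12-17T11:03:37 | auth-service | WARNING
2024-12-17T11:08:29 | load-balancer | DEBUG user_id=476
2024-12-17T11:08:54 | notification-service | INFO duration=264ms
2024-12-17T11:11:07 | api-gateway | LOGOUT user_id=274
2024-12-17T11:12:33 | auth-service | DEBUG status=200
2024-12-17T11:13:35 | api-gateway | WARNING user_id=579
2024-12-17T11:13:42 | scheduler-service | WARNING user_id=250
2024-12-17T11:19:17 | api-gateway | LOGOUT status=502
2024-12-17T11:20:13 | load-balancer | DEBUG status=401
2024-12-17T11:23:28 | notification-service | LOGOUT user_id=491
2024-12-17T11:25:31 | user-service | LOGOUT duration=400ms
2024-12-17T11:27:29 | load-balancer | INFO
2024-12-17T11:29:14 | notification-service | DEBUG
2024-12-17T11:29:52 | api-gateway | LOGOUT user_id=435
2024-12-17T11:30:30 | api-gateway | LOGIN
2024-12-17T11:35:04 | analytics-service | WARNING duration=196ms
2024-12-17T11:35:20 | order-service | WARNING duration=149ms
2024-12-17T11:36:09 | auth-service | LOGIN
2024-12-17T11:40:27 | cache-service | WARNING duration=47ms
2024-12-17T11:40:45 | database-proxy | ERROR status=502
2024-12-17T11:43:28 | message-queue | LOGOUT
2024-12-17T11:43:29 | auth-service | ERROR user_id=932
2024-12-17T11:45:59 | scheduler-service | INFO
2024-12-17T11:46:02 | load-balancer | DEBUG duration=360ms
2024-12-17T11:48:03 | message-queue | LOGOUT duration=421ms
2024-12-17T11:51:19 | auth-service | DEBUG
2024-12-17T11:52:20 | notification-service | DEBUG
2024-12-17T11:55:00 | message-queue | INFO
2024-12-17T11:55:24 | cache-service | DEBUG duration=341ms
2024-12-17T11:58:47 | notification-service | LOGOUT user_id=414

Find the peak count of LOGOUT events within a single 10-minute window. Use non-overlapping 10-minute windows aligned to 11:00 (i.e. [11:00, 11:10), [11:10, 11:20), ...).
3

To find the burst window:

1. Divide the log period into non-overlapping 10-minute windows starting at 11:00
2. Count LOGOUT events in each window
3. Find the window with maximum count
4. Maximum events in a window: 3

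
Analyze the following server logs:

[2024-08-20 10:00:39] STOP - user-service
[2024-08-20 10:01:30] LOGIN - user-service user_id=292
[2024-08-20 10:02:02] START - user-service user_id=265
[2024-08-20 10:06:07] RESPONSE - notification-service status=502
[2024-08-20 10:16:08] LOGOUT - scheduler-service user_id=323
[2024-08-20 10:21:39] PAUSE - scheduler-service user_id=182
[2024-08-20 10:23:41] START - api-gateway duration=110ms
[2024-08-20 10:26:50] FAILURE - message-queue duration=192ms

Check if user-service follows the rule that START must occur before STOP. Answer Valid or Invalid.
Invalid

To validate ordering:

1. Required order: START → STOP
2. Rule: START must occur before STOP
3. Check actual order of events for user-service
4. Result: Invalid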